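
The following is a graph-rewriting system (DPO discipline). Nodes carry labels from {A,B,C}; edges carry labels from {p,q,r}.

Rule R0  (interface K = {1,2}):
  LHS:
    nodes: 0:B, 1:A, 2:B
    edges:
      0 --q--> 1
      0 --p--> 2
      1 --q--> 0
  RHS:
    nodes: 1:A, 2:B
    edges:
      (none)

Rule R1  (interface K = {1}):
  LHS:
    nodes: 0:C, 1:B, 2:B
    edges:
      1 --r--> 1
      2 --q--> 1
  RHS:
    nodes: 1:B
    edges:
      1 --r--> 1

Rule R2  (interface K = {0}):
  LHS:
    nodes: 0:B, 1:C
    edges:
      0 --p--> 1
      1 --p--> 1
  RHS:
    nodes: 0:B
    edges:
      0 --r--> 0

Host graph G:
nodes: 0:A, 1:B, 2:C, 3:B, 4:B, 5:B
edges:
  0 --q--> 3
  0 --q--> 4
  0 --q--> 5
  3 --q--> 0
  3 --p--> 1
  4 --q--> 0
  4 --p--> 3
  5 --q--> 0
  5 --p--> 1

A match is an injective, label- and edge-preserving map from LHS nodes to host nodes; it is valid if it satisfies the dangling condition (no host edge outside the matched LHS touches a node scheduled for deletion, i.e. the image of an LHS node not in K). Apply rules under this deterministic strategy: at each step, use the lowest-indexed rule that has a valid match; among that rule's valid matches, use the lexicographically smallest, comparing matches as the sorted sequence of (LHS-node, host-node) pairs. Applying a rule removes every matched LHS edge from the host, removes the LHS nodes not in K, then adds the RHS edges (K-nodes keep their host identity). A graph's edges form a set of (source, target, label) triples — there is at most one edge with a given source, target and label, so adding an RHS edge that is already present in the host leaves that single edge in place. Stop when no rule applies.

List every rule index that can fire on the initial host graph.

Answer: [R0]

Rewrite trace:
R0: 2 valid matches — {0↦4, 1↦0, 2↦3}, {0↦5, 1↦0, 2↦1}
R1: no valid match — LHS pattern not found
R2: no valid match — LHS pattern not found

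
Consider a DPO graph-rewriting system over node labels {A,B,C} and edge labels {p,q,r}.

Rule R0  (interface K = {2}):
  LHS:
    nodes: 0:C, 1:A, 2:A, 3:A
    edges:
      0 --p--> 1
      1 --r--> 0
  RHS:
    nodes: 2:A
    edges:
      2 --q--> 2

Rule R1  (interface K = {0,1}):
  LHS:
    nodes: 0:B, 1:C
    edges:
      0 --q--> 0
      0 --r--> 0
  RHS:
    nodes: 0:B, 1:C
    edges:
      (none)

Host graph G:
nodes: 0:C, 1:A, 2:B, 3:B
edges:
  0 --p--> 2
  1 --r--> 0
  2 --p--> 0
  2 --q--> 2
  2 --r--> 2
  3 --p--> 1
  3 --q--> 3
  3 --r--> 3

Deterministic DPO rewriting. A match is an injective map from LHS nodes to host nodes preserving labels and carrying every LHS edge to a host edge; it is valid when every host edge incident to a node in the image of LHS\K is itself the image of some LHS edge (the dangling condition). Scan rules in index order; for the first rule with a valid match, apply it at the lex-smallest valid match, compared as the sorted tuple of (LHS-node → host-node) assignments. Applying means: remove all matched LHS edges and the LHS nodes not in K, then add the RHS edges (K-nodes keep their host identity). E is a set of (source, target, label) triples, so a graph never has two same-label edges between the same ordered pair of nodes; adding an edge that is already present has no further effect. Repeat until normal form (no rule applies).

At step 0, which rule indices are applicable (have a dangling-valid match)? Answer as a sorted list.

Answer: [R1]

Derivation:
R0: no valid match — LHS pattern not found
R1: 2 valid matches — {0↦2, 1↦0}, {0↦3, 1↦0}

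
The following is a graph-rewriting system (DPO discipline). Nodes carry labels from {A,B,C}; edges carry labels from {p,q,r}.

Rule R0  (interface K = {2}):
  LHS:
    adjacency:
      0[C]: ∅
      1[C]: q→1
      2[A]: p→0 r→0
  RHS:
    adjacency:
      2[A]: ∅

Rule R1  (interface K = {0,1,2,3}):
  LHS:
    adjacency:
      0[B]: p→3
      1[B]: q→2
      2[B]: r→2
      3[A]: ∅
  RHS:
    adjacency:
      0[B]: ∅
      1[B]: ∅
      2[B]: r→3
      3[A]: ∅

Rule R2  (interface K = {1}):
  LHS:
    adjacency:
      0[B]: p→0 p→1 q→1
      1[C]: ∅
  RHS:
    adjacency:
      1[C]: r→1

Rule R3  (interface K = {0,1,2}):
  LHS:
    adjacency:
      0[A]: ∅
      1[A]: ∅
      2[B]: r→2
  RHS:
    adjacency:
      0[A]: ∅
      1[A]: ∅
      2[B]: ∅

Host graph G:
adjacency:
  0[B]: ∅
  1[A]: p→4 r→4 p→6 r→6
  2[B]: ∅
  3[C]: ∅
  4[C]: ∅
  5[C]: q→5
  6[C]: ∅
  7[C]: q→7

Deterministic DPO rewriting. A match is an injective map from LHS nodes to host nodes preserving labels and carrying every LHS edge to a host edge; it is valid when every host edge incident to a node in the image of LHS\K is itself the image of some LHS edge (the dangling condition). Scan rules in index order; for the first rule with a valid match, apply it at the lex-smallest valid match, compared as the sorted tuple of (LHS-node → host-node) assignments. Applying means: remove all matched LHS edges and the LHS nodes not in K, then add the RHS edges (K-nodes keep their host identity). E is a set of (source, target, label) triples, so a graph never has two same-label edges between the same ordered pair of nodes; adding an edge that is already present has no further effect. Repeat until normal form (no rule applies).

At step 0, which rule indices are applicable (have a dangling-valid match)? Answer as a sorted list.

Answer: [R0]

Rewrite trace:
R0: 4 valid matches — {0↦4, 1↦5, 2↦1}, {0↦4, 1↦7, 2↦1}, {0↦6, 1↦5, 2↦1} (+1 more)
R1: no valid match — LHS pattern not found
R2: no valid match — LHS pattern not found
R3: no valid match — LHS pattern not found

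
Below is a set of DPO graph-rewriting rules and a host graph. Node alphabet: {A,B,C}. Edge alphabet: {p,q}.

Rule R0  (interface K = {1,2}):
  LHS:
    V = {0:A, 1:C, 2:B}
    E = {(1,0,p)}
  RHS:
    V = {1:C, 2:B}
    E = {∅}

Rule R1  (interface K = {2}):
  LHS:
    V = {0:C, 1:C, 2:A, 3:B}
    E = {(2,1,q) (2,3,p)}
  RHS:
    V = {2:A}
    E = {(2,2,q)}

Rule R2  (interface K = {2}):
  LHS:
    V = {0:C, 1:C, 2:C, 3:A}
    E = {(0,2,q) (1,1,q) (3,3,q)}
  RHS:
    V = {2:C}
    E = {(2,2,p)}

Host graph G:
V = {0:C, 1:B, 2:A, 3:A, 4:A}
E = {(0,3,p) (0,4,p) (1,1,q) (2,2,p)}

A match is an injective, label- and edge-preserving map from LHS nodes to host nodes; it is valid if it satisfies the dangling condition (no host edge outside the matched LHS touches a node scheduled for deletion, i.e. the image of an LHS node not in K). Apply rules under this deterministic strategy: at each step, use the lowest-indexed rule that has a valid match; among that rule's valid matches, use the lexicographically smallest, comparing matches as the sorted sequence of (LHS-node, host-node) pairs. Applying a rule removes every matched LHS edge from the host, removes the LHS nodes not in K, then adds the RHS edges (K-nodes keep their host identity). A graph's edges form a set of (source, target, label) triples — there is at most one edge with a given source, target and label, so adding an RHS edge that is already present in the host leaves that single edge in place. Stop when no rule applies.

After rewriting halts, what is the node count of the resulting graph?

initial: |V|=5 |E|=4  E = 0-p->3 0-p->4 1-q->1 2-p->2
step 1: apply R0 at {0↦3, 1↦0, 2↦1}  → |V|=4 |E|=3  E = 0-p->4 1-q->1 2-p->2
step 2: apply R0 at {0↦4, 1↦0, 2↦1}  → |V|=3 |E|=2  E = 1-q->1 2-p->2
normal form: no rule applies after step 2
NF nodes: {0:C, 1:B, 2:A}

Answer: 3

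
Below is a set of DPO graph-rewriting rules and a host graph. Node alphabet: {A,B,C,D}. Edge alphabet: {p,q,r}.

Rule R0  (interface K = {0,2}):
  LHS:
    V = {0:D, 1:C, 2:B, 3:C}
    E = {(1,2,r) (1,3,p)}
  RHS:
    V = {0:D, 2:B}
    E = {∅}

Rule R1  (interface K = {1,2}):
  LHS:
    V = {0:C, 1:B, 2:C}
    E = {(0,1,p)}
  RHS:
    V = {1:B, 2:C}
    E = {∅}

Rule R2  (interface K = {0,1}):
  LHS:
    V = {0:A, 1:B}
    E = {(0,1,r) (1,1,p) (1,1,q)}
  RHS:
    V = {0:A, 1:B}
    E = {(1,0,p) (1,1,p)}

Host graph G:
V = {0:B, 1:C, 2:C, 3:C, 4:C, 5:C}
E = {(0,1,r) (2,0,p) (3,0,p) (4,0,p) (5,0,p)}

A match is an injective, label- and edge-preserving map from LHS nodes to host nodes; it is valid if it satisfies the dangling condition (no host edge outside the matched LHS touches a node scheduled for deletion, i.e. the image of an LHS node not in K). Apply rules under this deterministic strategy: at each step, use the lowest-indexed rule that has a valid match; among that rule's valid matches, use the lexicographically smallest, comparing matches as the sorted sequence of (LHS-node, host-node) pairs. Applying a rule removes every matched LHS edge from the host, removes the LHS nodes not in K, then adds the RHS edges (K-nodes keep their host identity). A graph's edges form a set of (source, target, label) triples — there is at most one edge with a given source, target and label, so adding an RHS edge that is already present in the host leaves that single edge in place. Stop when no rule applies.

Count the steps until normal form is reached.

Answer: 4

Rewrite trace:
[0] host  ⇒  6 nodes, 5 edges  {0-r->1 2-p->0 3-p->0 4-p->0 5-p->0}
[1] R1 @ {0↦2, 1↦0, 2↦1}  ⇒  5 nodes, 4 edges  {0-r->1 3-p->0 4-p->0 5-p->0}
[2] R1 @ {0↦3, 1↦0, 2↦1}  ⇒  4 nodes, 3 edges  {0-r->1 4-p->0 5-p->0}
[3] R1 @ {0↦4, 1↦0, 2↦1}  ⇒  3 nodes, 2 edges  {0-r->1 5-p->0}
[4] R1 @ {0↦5, 1↦0, 2↦1}  ⇒  2 nodes, 1 edges  {0-r->1}
halt: no rule applies after step 4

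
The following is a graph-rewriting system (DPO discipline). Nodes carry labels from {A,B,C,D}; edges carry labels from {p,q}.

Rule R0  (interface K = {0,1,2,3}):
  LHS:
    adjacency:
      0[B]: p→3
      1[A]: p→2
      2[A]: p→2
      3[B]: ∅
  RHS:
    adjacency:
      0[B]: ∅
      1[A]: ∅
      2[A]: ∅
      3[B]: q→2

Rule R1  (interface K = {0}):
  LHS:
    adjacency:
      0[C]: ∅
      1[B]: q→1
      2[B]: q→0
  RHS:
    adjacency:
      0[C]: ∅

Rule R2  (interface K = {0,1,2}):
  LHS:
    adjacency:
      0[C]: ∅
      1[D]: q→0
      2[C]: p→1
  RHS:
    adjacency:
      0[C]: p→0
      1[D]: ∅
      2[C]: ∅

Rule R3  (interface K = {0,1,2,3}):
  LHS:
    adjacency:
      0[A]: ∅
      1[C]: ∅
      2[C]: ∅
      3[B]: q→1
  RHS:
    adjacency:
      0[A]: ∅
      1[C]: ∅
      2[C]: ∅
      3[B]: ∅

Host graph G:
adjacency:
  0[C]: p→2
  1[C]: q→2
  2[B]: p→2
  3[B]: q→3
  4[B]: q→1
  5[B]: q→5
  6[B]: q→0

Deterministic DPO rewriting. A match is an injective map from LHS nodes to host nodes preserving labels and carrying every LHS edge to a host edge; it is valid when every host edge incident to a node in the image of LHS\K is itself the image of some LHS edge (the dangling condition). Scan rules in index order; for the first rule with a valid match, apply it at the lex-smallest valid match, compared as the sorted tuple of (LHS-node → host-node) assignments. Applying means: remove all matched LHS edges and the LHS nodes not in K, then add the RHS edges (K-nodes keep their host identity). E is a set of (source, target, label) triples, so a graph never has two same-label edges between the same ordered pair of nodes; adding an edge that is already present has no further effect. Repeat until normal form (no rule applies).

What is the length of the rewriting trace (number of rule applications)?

Answer: 2

Steps:
initial: |V|=7 |E|=7  E = 0-p->2 1-q->2 2-p->2 3-q->3 4-q->1 5-q->5 6-q->0
step 1: apply R1 at {0↦0, 1↦3, 2↦6}  → |V|=5 |E|=5  E = 0-p->2 1-q->2 2-p->2 4-q->1 5-q->5
step 2: apply R1 at {0↦1, 1↦5, 2↦4}  → |V|=3 |E|=3  E = 0-p->2 1-q->2 2-p->2
normal form: no rule applies after step 2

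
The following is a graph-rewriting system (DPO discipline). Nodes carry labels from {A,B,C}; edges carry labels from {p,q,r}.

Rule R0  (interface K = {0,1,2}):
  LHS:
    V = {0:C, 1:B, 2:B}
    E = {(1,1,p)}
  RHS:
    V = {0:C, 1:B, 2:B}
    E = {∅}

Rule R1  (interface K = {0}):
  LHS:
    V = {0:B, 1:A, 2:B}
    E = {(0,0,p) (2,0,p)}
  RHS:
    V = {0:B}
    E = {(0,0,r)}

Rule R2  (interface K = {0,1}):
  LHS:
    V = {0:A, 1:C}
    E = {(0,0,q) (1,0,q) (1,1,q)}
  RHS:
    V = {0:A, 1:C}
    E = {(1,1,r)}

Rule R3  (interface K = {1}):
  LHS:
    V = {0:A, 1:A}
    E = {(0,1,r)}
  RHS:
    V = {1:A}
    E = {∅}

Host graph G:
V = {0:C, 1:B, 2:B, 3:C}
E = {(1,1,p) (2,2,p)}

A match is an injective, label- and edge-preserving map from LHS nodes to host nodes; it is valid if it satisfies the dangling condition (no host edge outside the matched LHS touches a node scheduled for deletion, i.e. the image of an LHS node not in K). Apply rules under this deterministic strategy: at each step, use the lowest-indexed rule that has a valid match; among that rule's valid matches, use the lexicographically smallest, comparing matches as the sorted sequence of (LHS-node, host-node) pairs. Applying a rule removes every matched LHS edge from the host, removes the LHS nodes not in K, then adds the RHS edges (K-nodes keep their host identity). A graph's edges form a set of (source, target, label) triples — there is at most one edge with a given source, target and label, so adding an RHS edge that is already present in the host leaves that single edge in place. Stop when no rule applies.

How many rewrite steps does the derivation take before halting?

Answer: 2

Derivation:
start.  V:4 E:2  edges: 1-p->1 2-p->2
1. fire R0 via {0↦0, 1↦1, 2↦2}  →  V:4 E:1  edges: 2-p->2
2. fire R0 via {0↦0, 1↦2, 2↦1}  →  V:4 E:0  edges: ∅
final graph: no rule applies after step 2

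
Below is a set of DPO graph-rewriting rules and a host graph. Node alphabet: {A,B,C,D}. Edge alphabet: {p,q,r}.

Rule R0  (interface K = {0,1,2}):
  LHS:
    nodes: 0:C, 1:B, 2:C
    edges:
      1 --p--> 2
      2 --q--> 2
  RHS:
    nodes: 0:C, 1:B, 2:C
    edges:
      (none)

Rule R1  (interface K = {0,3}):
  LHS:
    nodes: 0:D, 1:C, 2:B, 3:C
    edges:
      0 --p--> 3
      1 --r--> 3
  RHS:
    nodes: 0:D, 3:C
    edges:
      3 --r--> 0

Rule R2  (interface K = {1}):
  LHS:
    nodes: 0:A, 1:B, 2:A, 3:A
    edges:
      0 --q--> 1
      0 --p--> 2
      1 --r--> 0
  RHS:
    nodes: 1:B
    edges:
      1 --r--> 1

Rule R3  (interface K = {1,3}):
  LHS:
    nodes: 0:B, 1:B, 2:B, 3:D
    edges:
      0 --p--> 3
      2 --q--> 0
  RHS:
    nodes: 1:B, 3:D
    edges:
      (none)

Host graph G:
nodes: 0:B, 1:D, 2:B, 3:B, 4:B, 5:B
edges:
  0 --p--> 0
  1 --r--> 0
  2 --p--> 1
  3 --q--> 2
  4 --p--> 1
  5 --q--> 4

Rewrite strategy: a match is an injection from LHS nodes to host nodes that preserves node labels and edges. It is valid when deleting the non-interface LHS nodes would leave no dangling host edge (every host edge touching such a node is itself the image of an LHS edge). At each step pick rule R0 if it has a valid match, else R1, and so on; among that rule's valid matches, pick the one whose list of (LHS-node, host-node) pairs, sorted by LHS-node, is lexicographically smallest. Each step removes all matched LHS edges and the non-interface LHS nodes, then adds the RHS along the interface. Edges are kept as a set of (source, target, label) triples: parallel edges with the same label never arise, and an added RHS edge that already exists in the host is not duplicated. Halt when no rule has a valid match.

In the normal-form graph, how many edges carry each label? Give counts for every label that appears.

Answer: p:1 r:1

Steps:
initial: |V|=6 |E|=6  E = 0-p->0 1-r->0 2-p->1 3-q->2 4-p->1 5-q->4
step 1: apply R3 at {0↦2, 1↦0, 2↦3, 3↦1}  → |V|=4 |E|=4  E = 0-p->0 1-r->0 4-p->1 5-q->4
step 2: apply R3 at {0↦4, 1↦0, 2↦5, 3↦1}  → |V|=2 |E|=2  E = 0-p->0 1-r->0
halt: no rule applies after step 2
NF edges: [(0, 0, 'p'), (1, 0, 'r')]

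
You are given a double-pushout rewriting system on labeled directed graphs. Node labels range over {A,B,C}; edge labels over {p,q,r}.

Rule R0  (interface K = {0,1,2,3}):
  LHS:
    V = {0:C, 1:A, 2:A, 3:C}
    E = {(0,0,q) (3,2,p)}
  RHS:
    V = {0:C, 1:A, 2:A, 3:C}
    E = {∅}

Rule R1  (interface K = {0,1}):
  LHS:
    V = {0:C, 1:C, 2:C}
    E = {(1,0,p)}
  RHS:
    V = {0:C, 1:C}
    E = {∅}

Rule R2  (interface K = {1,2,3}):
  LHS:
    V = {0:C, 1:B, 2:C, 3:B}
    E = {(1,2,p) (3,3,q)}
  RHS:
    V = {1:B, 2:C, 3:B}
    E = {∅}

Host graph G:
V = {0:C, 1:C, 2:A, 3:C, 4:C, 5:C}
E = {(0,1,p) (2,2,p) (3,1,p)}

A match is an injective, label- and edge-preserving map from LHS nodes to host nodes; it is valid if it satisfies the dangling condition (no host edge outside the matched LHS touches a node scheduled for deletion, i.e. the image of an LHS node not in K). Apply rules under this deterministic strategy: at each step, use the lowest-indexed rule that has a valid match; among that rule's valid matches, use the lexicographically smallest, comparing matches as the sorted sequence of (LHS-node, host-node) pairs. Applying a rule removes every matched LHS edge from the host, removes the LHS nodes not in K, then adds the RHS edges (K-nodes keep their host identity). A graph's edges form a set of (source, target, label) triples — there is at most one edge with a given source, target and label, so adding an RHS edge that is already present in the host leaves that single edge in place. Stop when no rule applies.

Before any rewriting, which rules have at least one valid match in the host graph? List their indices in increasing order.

R0: no valid match — LHS pattern not found
R1: 4 valid matches — {0↦1, 1↦0, 2↦4}, {0↦1, 1↦0, 2↦5}, {0↦1, 1↦3, 2↦4} (+1 more)
R2: no valid match — LHS pattern not found

Answer: [R1]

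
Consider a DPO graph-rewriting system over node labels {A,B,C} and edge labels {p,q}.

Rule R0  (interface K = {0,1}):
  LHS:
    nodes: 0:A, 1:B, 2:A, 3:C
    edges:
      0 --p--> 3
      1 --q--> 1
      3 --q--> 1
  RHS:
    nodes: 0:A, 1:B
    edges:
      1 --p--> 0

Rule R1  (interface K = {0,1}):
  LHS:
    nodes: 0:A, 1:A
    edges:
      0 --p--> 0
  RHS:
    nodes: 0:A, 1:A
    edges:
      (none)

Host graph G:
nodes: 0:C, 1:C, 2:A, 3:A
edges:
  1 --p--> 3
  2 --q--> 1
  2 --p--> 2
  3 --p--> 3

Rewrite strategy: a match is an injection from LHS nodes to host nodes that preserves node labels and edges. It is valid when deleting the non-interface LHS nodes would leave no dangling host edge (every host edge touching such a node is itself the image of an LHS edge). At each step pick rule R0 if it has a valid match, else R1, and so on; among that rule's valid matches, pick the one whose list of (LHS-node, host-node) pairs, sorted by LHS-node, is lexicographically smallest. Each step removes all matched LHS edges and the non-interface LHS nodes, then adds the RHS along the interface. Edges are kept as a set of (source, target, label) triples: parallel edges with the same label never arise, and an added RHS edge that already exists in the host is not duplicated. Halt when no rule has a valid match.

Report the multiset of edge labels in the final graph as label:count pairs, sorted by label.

start.  V:4 E:4  edges: 1-p->3 2-q->1 2-p->2 3-p->3
1. fire R1 via {0↦2, 1↦3}  →  V:4 E:3  edges: 1-p->3 2-q->1 3-p->3
2. fire R1 via {0↦3, 1↦2}  →  V:4 E:2  edges: 1-p->3 2-q->1
halt: no rule applies after step 2
NF edges: [(1, 3, 'p'), (2, 1, 'q')]

Answer: p:1 q:1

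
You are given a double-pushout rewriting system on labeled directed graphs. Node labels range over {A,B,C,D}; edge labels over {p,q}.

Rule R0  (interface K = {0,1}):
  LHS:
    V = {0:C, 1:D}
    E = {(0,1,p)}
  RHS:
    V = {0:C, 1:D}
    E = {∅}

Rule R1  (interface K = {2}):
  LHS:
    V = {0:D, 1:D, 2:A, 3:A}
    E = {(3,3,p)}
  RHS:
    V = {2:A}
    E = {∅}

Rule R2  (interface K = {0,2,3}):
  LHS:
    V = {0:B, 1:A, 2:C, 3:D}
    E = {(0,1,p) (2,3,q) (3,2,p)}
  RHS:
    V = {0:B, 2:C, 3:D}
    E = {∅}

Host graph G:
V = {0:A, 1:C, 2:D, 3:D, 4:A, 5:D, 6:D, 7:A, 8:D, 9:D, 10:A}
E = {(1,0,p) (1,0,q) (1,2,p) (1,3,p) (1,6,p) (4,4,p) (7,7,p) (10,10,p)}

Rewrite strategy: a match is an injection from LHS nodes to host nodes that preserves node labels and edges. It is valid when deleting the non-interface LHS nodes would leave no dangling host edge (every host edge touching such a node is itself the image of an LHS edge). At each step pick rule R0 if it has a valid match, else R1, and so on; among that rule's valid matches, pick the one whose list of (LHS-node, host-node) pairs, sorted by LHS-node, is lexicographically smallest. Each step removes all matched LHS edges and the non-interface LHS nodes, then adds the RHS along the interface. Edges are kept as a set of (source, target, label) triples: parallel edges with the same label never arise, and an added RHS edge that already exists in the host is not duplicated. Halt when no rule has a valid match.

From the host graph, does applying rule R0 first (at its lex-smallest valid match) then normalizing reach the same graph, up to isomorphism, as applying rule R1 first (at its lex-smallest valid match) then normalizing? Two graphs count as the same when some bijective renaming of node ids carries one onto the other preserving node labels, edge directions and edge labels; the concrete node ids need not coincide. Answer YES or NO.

branch R0-first: apply at {0↦1, 1↦2} → |E|=7, then 5 more step(s) → NF |V|=2 |E|=2 V={0:A, 1:C} E=1-p->0 1-q->0
branch R1-first: apply at {0↦5, 1↦8, 2↦0, 3↦4} → |E|=7, then 5 more step(s) → NF |V|=2 |E|=2 V={0:A, 1:C} E=1-p->0 1-q->0
graphs isomorphic (equal up to label-preserving node renaming)

Answer: YES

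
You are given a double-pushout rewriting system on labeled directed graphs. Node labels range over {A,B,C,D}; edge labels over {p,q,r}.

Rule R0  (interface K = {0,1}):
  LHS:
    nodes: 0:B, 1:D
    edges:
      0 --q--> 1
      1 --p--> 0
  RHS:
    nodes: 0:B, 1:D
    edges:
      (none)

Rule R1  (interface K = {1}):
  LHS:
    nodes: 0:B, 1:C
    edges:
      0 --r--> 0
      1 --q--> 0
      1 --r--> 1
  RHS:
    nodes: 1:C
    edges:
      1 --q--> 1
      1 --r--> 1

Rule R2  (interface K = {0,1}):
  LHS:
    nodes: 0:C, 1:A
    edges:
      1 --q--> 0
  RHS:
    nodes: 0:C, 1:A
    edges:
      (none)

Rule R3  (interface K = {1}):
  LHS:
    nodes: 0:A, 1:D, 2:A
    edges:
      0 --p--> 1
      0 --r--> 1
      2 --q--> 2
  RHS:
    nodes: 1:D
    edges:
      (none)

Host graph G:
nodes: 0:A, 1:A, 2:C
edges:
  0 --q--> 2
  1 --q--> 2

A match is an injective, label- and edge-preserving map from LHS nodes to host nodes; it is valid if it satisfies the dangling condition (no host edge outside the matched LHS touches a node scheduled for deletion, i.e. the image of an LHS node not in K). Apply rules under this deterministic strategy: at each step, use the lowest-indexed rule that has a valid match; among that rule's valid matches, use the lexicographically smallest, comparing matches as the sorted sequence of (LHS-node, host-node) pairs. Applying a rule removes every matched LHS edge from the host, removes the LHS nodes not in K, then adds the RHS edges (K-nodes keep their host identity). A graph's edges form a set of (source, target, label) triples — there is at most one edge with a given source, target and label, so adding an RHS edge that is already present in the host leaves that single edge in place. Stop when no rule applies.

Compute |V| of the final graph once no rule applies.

[0] host  ⇒  3 nodes, 2 edges  {0-q->2 1-q->2}
[1] R2 @ {0↦2, 1↦0}  ⇒  3 nodes, 1 edges  {1-q->2}
[2] R2 @ {0↦2, 1↦1}  ⇒  3 nodes, 0 edges  {∅}
final graph: no rule applies after step 2
NF nodes: {0:A, 1:A, 2:C}

Answer: 3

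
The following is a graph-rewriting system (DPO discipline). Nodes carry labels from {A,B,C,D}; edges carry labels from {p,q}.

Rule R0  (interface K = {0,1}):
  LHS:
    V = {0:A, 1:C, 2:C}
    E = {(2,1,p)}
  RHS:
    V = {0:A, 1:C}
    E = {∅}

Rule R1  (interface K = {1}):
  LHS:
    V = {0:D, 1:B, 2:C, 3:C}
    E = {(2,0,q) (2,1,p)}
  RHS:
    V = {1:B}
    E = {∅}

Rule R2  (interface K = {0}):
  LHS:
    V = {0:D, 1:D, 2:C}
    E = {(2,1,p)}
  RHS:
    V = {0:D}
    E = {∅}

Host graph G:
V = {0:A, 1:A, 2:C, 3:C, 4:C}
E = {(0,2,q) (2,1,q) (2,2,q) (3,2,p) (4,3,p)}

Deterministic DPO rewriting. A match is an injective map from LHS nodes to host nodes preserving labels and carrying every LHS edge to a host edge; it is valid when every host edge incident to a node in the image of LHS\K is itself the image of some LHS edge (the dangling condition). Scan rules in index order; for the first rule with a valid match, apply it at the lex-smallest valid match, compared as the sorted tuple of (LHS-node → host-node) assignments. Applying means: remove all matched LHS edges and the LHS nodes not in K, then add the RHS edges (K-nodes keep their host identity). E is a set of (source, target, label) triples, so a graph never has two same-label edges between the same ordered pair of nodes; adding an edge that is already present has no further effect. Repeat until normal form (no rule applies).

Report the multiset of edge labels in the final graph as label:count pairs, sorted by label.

initial: |V|=5 |E|=5  E = 0-q->2 2-q->1 2-q->2 3-p->2 4-p->3
step 1: apply R0 at {0↦0, 1↦3, 2↦4}  → |V|=4 |E|=4  E = 0-q->2 2-q->1 2-q->2 3-p->2
step 2: apply R0 at {0↦0, 1↦2, 2↦3}  → |V|=3 |E|=3  E = 0-q->2 2-q->1 2-q->2
halt: no rule applies after step 2
NF edges: [(0, 2, 'q'), (2, 1, 'q'), (2, 2, 'q')]

Answer: q:3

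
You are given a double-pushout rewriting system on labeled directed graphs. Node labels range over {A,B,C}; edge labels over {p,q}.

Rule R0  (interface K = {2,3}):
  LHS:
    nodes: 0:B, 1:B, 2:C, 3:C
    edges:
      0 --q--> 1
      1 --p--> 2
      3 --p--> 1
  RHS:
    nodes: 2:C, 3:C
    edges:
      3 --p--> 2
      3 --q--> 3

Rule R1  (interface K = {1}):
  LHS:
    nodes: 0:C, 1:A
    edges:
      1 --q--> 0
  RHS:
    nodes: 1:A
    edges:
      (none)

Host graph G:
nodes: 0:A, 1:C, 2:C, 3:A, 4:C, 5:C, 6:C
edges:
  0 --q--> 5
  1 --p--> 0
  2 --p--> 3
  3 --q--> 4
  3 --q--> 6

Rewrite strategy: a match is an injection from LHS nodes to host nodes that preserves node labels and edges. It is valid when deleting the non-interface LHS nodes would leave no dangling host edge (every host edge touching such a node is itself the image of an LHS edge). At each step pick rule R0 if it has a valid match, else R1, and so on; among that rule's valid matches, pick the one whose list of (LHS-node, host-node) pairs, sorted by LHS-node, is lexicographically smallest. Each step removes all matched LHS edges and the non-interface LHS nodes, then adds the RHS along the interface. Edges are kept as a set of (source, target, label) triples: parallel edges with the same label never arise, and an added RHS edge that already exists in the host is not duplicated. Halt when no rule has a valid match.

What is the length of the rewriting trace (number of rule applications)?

[0] host  ⇒  7 nodes, 5 edges  {0-q->5 1-p->0 2-p->3 3-q->4 3-q->6}
[1] R1 @ {0↦4, 1↦3}  ⇒  6 nodes, 4 edges  {0-q->5 1-p->0 2-p->3 3-q->6}
[2] R1 @ {0↦5, 1↦0}  ⇒  5 nodes, 3 edges  {1-p->0 2-p->3 3-q->6}
[3] R1 @ {0↦6, 1↦3}  ⇒  4 nodes, 2 edges  {1-p->0 2-p->3}
halt: no rule applies after step 3

Answer: 3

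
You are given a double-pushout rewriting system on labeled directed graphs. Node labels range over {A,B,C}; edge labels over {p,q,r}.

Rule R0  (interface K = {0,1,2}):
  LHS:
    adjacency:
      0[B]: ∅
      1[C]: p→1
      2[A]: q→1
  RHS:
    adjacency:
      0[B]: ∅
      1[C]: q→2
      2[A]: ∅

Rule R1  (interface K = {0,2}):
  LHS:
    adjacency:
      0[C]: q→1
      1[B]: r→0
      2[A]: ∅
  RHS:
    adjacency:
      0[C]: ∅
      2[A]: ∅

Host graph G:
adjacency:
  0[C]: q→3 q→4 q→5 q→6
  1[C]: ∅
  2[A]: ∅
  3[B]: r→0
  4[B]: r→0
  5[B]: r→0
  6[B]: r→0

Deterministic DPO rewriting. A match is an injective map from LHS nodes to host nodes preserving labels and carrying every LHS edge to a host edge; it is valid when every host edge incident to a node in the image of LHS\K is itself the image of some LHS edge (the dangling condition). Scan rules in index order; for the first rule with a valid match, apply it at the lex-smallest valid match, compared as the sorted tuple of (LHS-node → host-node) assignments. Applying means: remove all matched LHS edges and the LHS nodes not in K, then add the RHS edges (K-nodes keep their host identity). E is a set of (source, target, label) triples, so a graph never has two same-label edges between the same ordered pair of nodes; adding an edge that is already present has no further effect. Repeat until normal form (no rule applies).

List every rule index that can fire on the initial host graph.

R0: no valid match — LHS pattern not found
R1: 4 valid matches — {0↦0, 1↦3, 2↦2}, {0↦0, 1↦4, 2↦2}, {0↦0, 1↦5, 2↦2} (+1 more)

Answer: [R1]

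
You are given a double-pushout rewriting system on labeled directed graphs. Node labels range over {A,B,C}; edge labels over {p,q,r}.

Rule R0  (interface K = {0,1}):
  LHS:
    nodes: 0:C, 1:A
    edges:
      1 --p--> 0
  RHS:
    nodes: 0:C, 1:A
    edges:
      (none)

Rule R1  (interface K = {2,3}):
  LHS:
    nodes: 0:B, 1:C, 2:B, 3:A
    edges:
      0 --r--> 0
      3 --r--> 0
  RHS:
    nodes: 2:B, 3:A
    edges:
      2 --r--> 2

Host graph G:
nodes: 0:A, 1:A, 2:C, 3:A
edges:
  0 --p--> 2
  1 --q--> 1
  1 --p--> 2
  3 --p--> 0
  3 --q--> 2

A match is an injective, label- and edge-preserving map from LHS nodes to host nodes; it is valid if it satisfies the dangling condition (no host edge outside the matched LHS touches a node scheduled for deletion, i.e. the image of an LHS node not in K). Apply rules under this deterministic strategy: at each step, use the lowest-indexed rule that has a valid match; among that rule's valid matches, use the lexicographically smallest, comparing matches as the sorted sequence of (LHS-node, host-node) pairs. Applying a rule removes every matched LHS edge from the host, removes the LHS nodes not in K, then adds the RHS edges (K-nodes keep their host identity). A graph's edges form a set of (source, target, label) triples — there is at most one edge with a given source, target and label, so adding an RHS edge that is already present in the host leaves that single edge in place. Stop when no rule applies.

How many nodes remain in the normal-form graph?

[0] host  ⇒  4 nodes, 5 edges  {0-p->2 1-q->1 1-p->2 3-p->0 3-q->2}
[1] R0 @ {0↦2, 1↦0}  ⇒  4 nodes, 4 edges  {1-q->1 1-p->2 3-p->0 3-q->2}
[2] R0 @ {0↦2, 1↦1}  ⇒  4 nodes, 3 edges  {1-q->1 3-p->0 3-q->2}
final graph: no rule applies after step 2
NF nodes: {0:A, 1:A, 2:C, 3:A}

Answer: 4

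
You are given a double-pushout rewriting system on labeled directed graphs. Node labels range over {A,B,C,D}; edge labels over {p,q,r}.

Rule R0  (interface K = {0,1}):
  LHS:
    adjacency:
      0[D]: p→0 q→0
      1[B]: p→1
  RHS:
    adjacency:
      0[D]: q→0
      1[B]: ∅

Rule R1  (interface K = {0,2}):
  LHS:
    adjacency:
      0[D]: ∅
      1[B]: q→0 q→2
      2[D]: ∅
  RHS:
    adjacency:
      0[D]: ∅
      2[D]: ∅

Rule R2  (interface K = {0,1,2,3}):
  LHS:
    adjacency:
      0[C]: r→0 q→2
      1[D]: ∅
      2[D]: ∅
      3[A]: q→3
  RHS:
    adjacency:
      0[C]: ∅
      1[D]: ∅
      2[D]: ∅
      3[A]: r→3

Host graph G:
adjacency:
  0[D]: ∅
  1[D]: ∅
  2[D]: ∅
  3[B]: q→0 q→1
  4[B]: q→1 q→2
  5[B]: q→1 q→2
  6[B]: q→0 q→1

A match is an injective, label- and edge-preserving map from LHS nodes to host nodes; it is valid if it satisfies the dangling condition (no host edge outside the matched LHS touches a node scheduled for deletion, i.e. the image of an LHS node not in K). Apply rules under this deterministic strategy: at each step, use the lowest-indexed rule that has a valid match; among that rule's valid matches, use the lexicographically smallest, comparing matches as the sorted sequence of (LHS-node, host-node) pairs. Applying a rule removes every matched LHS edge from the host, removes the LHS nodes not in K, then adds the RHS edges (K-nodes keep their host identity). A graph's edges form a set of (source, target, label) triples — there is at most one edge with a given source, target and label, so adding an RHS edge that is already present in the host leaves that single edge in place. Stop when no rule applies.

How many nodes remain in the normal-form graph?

initial: |V|=7 |E|=8  E = 3-q->0 3-q->1 4-q->1 4-q->2 5-q->1 5-q->2 6-q->0 6-q->1
step 1: apply R1 at {0↦0, 1↦3, 2↦1}  → |V|=6 |E|=6  E = 4-q->1 4-q->2 5-q->1 5-q->2 6-q->0 6-q->1
step 2: apply R1 at {0↦0, 1↦6, 2↦1}  → |V|=5 |E|=4  E = 4-q->1 4-q->2 5-q->1 5-q->2
step 3: apply R1 at {0↦1, 1↦4, 2↦2}  → |V|=4 |E|=2  E = 5-q->1 5-q->2
step 4: apply R1 at {0↦1, 1↦5, 2↦2}  → |V|=3 |E|=0  E = ∅
halt: no rule applies after step 4
NF nodes: {0:D, 1:D, 2:D}

Answer: 3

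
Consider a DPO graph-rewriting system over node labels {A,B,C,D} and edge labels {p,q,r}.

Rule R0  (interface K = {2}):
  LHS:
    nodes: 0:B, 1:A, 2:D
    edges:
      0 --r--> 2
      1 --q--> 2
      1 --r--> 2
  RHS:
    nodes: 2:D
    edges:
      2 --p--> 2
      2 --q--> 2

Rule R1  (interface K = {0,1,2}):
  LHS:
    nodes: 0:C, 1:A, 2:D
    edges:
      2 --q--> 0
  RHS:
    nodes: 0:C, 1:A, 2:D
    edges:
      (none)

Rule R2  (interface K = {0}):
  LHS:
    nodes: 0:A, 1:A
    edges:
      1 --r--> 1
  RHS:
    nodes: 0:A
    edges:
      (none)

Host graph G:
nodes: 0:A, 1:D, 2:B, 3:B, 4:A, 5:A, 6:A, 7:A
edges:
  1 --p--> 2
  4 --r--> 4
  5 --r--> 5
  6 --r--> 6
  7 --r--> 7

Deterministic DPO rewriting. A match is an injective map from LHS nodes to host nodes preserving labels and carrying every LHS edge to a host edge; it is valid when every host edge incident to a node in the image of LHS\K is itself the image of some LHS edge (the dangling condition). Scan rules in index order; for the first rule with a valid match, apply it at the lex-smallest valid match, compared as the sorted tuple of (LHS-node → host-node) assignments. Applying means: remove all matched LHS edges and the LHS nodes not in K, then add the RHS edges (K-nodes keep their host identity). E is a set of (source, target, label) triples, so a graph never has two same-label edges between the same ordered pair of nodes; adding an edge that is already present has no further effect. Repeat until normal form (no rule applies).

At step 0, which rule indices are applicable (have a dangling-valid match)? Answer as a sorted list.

Answer: [R2]

Derivation:
R0: no valid match — LHS pattern not found
R1: no valid match — LHS pattern not found
R2: 16 valid matches — {0↦0, 1↦4}, {0↦0, 1↦5}, {0↦0, 1↦6} (+13 more)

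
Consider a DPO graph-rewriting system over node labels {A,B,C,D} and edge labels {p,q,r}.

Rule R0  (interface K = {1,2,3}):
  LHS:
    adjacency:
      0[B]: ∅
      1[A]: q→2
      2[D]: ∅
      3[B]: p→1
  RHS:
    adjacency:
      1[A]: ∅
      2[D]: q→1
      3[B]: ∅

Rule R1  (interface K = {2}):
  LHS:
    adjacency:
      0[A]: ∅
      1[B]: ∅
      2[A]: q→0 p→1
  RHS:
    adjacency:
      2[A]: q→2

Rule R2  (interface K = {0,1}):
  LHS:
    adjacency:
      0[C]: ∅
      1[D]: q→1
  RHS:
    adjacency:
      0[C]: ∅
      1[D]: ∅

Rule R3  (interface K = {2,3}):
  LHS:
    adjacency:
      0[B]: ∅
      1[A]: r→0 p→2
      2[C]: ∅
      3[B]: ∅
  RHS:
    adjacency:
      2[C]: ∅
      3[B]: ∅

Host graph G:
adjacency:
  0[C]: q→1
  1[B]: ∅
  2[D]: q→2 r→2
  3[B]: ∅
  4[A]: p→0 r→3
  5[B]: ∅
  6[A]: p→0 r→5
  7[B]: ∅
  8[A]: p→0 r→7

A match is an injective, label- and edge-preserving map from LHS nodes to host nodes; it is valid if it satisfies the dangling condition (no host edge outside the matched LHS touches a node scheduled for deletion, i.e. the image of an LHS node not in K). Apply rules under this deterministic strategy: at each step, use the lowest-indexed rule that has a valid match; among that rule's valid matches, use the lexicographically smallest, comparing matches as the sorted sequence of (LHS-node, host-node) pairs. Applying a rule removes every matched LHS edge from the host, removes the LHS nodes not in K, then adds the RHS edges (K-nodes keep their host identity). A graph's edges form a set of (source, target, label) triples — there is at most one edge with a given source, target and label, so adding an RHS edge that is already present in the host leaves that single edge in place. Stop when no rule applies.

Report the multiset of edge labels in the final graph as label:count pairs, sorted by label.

start.  V:9 E:9  edges: 0-q->1 2-q->2 2-r->2 4-p->0 4-r->3 6-p->0 6-r->5 8-p->0 8-r->7
1. fire R2 via {0↦0, 1↦2}  →  V:9 E:8  edges: 0-q->1 2-r->2 4-p->0 4-r->3 6-p->0 6-r->5 8-p->0 8-r->7
2. fire R3 via {0↦3, 1↦4, 2↦0, 3↦1}  →  V:7 E:6  edges: 0-q->1 2-r->2 6-p->0 6-r->5 8-p->0 8-r->7
3. fire R3 via {0↦5, 1↦6, 2↦0, 3↦1}  →  V:5 E:4  edges: 0-q->1 2-r->2 8-p->0 8-r->7
4. fire R3 via {0↦7, 1↦8, 2↦0, 3↦1}  →  V:3 E:2  edges: 0-q->1 2-r->2
normal form: no rule applies after step 4
NF edges: [(0, 1, 'q'), (2, 2, 'r')]

Answer: q:1 r:1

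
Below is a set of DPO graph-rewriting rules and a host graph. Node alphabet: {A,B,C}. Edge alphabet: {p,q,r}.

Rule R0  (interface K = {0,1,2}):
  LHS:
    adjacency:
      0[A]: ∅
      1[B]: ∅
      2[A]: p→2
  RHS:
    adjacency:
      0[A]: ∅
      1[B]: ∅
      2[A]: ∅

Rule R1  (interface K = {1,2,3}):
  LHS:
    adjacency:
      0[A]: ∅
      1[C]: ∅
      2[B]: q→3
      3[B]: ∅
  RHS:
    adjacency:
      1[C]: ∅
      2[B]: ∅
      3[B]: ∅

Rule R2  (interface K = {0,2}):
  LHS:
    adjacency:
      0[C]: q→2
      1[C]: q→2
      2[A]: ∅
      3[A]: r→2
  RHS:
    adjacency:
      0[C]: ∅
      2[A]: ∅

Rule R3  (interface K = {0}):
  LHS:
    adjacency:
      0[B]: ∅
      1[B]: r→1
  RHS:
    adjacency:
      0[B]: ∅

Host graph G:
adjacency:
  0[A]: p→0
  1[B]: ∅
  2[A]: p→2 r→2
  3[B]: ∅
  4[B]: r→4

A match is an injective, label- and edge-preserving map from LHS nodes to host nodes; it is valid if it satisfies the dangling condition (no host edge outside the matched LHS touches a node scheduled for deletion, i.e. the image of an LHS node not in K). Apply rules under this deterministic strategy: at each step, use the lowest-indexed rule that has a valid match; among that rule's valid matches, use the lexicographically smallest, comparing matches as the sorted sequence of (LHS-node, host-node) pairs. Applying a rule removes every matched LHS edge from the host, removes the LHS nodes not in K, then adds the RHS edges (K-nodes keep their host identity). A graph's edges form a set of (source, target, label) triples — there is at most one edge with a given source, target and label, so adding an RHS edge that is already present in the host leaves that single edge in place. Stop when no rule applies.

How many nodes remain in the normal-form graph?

Answer: 4

Derivation:
[0] host  ⇒  5 nodes, 4 edges  {0-p->0 2-p->2 2-r->2 4-r->4}
[1] R0 @ {0↦0, 1↦1, 2↦2}  ⇒  5 nodes, 3 edges  {0-p->0 2-r->2 4-r->4}
[2] R0 @ {0↦2, 1↦1, 2↦0}  ⇒  5 nodes, 2 edges  {2-r->2 4-r->4}
[3] R3 @ {0↦1, 1↦4}  ⇒  4 nodes, 1 edges  {2-r->2}
normal form: no rule applies after step 3
NF nodes: {0:A, 1:B, 2:A, 3:B}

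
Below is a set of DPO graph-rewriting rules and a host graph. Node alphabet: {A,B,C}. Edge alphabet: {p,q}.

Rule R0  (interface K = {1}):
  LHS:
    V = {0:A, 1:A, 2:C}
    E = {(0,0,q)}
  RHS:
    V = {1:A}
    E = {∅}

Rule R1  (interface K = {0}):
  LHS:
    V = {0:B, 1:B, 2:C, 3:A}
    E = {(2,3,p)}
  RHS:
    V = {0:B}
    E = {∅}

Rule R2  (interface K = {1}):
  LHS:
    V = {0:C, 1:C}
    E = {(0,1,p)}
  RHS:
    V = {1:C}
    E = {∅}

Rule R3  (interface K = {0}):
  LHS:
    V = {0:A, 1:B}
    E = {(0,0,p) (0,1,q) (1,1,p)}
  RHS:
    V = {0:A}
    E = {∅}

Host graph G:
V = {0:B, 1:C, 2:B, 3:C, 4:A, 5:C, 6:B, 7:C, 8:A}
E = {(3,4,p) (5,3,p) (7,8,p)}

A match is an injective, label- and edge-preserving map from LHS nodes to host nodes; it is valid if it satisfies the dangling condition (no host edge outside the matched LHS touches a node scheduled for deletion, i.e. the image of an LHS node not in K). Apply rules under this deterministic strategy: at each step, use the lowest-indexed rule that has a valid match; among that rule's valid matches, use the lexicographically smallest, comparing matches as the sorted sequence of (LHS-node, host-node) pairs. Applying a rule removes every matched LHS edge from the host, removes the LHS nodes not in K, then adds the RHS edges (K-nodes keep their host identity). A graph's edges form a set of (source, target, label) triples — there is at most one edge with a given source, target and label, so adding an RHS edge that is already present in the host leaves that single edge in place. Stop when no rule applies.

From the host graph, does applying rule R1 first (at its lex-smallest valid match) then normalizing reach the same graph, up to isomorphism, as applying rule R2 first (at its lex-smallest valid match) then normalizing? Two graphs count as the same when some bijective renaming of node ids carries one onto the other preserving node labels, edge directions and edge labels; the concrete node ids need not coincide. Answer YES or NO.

Answer: YES

Rewrite trace:
branch R1-first: apply at {0↦0, 1↦2, 2↦7, 3↦8} → |E|=2, then 2 more step(s) → NF |V|=2 |E|=0 V={0:B, 1:C} E=∅
branch R2-first: apply at {0↦5, 1↦3} → |E|=2, then 2 more step(s) → NF |V|=2 |E|=0 V={0:B, 1:C} E=∅
graphs isomorphic (equal up to label-preserving node renaming)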